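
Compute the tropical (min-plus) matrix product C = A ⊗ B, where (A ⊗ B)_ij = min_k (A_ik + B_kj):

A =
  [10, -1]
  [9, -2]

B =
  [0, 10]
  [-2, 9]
A ⊗ B =
  [-3, 8]
  [-4, 7]

Apply the min-plus product entry-by-entry:
  C[0][0] = min over k of (A[0][0] + B[0][0] = 10 + 0 = 10, A[0][1] + B[1][0] = -1 + -2 = -3) = -3 (attained at k = 1)
  C[0][1] = min over k of (A[0][0] + B[0][1] = 10 + 10 = 20, A[0][1] + B[1][1] = -1 + 9 = 8) = 8 (attained at k = 1)
  C[1][0] = min over k of (A[1][0] + B[0][0] = 9 + 0 = 9, A[1][1] + B[1][0] = -2 + -2 = -4) = -4 (attained at k = 1)
  C[1][1] = min over k of (A[1][0] + B[0][1] = 9 + 10 = 19, A[1][1] + B[1][1] = -2 + 9 = 7) = 7 (attained at k = 1)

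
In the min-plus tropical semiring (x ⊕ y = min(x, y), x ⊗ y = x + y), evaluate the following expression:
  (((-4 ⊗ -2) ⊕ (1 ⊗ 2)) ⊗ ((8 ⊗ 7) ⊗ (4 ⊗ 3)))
(((-4 ⊗ -2) ⊕ (1 ⊗ 2)) ⊗ ((8 ⊗ 7) ⊗ (4 ⊗ 3))) = 16

Expand innermost to outermost. Recall ⊕ takes the minimum of its arguments and ⊗ takes their sum. Working out the expression (((-4 ⊗ -2) ⊕ (1 ⊗ 2)) ⊗ ((8 ⊗ 7) ⊗ (4 ⊗ 3))) gives 16.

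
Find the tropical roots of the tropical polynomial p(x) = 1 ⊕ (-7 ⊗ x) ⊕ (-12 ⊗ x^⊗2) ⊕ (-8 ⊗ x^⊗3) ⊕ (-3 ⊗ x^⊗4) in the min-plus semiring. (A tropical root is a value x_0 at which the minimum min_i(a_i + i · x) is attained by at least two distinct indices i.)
Roots: {-5, -4, 5, 8}

Each tropical root is a break point of the lower envelope of the lines y = a_i + i · x (there are 5 lines, with slopes 0, 1, ..., 4). Only the lines that attain the minimum somewhere contribute to roots; other lines are dominated. Here the surviving (envelope) indices are i = 4, i = 3, i = 2, i = 1, i = 0.
Intersections between consecutive envelope lines give the roots: for adjacent envelope indices i < j the intersection is x = (a_i − a_j) / (j − i). Reading off the sorted break points: {-5, -4, 5, 8}.
Verification: at each break x_0, at least two indices attain the minimum of min_i(a_i + i · x_0).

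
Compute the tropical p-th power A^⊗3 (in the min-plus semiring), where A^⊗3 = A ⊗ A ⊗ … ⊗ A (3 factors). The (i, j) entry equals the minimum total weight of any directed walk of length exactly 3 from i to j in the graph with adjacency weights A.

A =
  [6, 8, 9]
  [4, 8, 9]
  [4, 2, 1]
A^⊗3 =
  [14, 12, 11]
  [14, 12, 11]
  [6, 4, 3]

Each entry (A^⊗3)_ij equals the minimum over all length-3 walks i = v_0 → v_1 → … → v_3 = j of Σ_t A[v_t][v_{t+1}]. For example, for (i, j) = (0, 2) we minimise over 9 possible intermediate vertex sequences; the minimum is 11, attained along the walk 0 → 2 → 2 → 2.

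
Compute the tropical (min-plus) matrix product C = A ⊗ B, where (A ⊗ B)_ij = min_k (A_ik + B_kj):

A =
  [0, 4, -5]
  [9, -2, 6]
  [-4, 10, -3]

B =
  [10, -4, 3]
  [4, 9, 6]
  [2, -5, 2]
A ⊗ B =
  [-3, -10, -3]
  [2, 1, 4]
  [-1, -8, -1]

Apply the min-plus product entry-by-entry:
  C[0][0] = min over k of (A[0][0] + B[0][0] = 0 + 10 = 10, A[0][1] + B[1][0] = 4 + 4 = 8, A[0][2] + B[2][0] = -5 + 2 = -3) = -3 (attained at k = 2)
  C[0][1] = min over k of (A[0][0] + B[0][1] = 0 + -4 = -4, A[0][1] + B[1][1] = 4 + 9 = 13, A[0][2] + B[2][1] = -5 + -5 = -10) = -10 (attained at k = 2)
  C[0][2] = min over k of (A[0][0] + B[0][2] = 0 + 3 = 3, A[0][1] + B[1][2] = 4 + 6 = 10, A[0][2] + B[2][2] = -5 + 2 = -3) = -3 (attained at k = 2)
  C[1][0] = min over k of (A[1][0] + B[0][0] = 9 + 10 = 19, A[1][1] + B[1][0] = -2 + 4 = 2, A[1][2] + B[2][0] = 6 + 2 = 8) = 2 (attained at k = 1)
  C[1][1] = min over k of (A[1][0] + B[0][1] = 9 + -4 = 5, A[1][1] + B[1][1] = -2 + 9 = 7, A[1][2] + B[2][1] = 6 + -5 = 1) = 1 (attained at k = 2)
  C[1][2] = min over k of (A[1][0] + B[0][2] = 9 + 3 = 12, A[1][1] + B[1][2] = -2 + 6 = 4, A[1][2] + B[2][2] = 6 + 2 = 8) = 4 (attained at k = 1)
  C[2][0] = min over k of (A[2][0] + B[0][0] = -4 + 10 = 6, A[2][1] + B[1][0] = 10 + 4 = 14, A[2][2] + B[2][0] = -3 + 2 = -1) = -1 (attained at k = 2)
  C[2][1] = min over k of (A[2][0] + B[0][1] = -4 + -4 = -8, A[2][1] + B[1][1] = 10 + 9 = 19, A[2][2] + B[2][1] = -3 + -5 = -8) = -8 (attained at k = 0)
  C[2][2] = min over k of (A[2][0] + B[0][2] = -4 + 3 = -1, A[2][1] + B[1][2] = 10 + 6 = 16, A[2][2] + B[2][2] = -3 + 2 = -1) = -1 (attained at k = 0)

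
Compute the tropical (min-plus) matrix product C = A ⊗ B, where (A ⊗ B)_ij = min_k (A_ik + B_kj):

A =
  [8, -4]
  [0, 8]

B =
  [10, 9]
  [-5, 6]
A ⊗ B =
  [-9, 2]
  [3, 9]

Apply the min-plus product entry-by-entry:
  C[0][0] = min over k of (A[0][0] + B[0][0] = 8 + 10 = 18, A[0][1] + B[1][0] = -4 + -5 = -9) = -9 (attained at k = 1)
  C[0][1] = min over k of (A[0][0] + B[0][1] = 8 + 9 = 17, A[0][1] + B[1][1] = -4 + 6 = 2) = 2 (attained at k = 1)
  C[1][0] = min over k of (A[1][0] + B[0][0] = 0 + 10 = 10, A[1][1] + B[1][0] = 8 + -5 = 3) = 3 (attained at k = 1)
  C[1][1] = min over k of (A[1][0] + B[0][1] = 0 + 9 = 9, A[1][1] + B[1][1] = 8 + 6 = 14) = 9 (attained at k = 0)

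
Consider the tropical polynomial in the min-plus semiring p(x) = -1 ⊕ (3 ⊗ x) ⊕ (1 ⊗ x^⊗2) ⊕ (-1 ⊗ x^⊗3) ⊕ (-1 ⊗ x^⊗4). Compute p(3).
p(3) = -1

A tropical monomial a ⊗ x^⊗i evaluates to a + i · x. Evaluating each term at x = 3:
  Term 0 contributes -1 + 0 · 3 = -1
  Term 1 contributes 3 + 1 · 3 = 6
  Term 2 contributes 1 + 2 · 3 = 7
  Term 3 contributes -1 + 3 · 3 = 8
  Term 4 contributes -1 + 4 · 3 = 11
p(3) = ⊕ of these = min[-1, 6, 7, 8, 11] = -1.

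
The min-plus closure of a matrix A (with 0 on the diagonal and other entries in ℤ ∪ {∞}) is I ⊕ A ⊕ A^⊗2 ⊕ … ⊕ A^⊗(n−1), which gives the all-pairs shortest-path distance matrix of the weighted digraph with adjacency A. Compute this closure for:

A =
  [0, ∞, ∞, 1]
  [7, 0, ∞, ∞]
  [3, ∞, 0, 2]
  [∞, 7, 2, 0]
Closure =
  [0, 8, 3, 1]
  [7, 0, 10, 8]
  [3, 9, 0, 2]
  [5, 7, 2, 0]

This is the Floyd-Warshall all-pairs shortest-path computation. For each intermediate vertex k = 0, 1, …, 3, update dist[i][j] ← min(dist[i][j], dist[i][k] + dist[k][j]). The final matrix gives, for each (i, j), the minimum total weight of any directed path from i to j (possibly empty when i = j).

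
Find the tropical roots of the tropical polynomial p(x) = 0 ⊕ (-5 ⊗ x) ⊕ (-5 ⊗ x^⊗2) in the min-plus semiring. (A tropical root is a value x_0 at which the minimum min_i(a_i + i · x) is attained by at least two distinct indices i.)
Roots: {0, 5}

Each tropical root is a break point of the lower envelope of the lines y = a_i + i · x (there are 3 lines, with slopes 0, 1, ..., 2). Only the lines that attain the minimum somewhere contribute to roots; other lines are dominated. Here the surviving (envelope) indices are i = 2, i = 1, i = 0.
Intersections between consecutive envelope lines give the roots: for adjacent envelope indices i < j the intersection is x = (a_i − a_j) / (j − i). Reading off the sorted break points: {0, 5}.
Verification: at each break x_0, at least two indices attain the minimum of min_i(a_i + i · x_0).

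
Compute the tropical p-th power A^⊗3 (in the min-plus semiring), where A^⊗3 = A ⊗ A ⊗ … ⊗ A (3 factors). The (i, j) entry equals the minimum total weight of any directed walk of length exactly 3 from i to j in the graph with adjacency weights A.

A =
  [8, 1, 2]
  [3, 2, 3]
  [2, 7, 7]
A^⊗3 =
  [6, 5, 6]
  [7, 6, 7]
  [6, 5, 6]

Each entry (A^⊗3)_ij equals the minimum over all length-3 walks i = v_0 → v_1 → … → v_3 = j of Σ_t A[v_t][v_{t+1}]. For example, for (i, j) = (0, 2) we minimise over 9 possible intermediate vertex sequences; the minimum is 6, attained along the walk 0 → 1 → 0 → 2.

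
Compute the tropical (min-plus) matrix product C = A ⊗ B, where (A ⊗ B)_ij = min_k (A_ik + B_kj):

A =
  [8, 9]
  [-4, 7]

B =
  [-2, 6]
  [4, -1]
A ⊗ B =
  [6, 8]
  [-6, 2]

Apply the min-plus product entry-by-entry:
  C[0][0] = min over k of (A[0][0] + B[0][0] = 8 + -2 = 6, A[0][1] + B[1][0] = 9 + 4 = 13) = 6 (attained at k = 0)
  C[0][1] = min over k of (A[0][0] + B[0][1] = 8 + 6 = 14, A[0][1] + B[1][1] = 9 + -1 = 8) = 8 (attained at k = 1)
  C[1][0] = min over k of (A[1][0] + B[0][0] = -4 + -2 = -6, A[1][1] + B[1][0] = 7 + 4 = 11) = -6 (attained at k = 0)
  C[1][1] = min over k of (A[1][0] + B[0][1] = -4 + 6 = 2, A[1][1] + B[1][1] = 7 + -1 = 6) = 2 (attained at k = 0)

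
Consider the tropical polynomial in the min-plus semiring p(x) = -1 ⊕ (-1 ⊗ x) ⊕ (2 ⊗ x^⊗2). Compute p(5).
p(5) = -1

A tropical monomial a ⊗ x^⊗i evaluates to a + i · x. Evaluating each term at x = 5:
  Term 0 contributes -1 + 0 · 5 = -1
  Term 1 contributes -1 + 1 · 5 = 4
  Term 2 contributes 2 + 2 · 5 = 12
p(5) = ⊕ of these = min[-1, 4, 12] = -1.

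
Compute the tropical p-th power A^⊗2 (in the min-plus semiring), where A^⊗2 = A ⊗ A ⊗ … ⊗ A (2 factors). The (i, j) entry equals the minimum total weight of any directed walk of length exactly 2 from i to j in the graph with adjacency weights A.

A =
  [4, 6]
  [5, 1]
A^⊗2 =
  [8, 7]
  [6, 2]

Each entry (A^⊗2)_ij equals the minimum over all length-2 walks i = v_0 → v_1 → … → v_2 = j of Σ_t A[v_t][v_{t+1}]. For example, for (i, j) = (0, 1) we minimise over 2 possible intermediate vertex sequences; the minimum is 7, attained along the walk 0 → 1 → 1.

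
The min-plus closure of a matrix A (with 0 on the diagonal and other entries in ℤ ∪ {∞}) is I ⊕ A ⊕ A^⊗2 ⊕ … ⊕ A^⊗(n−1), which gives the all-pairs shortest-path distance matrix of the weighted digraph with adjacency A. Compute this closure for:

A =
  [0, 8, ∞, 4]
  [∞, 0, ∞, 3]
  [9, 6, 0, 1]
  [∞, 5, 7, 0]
Closure =
  [0, 8, 11, 4]
  [19, 0, 10, 3]
  [9, 6, 0, 1]
  [16, 5, 7, 0]

This is the Floyd-Warshall all-pairs shortest-path computation. For each intermediate vertex k = 0, 1, …, 3, update dist[i][j] ← min(dist[i][j], dist[i][k] + dist[k][j]). The final matrix gives, for each (i, j), the minimum total weight of any directed path from i to j (possibly empty when i = j).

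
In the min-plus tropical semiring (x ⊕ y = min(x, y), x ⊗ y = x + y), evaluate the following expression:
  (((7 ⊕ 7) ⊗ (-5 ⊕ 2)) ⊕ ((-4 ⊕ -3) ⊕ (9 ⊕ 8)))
(((7 ⊕ 7) ⊗ (-5 ⊕ 2)) ⊕ ((-4 ⊕ -3) ⊕ (9 ⊕ 8))) = -4

Expand innermost to outermost. Recall ⊕ takes the minimum of its arguments and ⊗ takes their sum. Working out the expression (((7 ⊕ 7) ⊗ (-5 ⊕ 2)) ⊕ ((-4 ⊕ -3) ⊕ (9 ⊕ 8))) gives -4.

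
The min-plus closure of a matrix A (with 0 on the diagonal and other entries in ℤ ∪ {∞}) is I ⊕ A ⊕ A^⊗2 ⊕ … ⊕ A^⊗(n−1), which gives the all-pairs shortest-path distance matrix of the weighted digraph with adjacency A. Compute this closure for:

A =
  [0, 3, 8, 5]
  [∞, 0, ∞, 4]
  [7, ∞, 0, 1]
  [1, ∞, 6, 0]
Closure =
  [0, 3, 8, 5]
  [5, 0, 10, 4]
  [2, 5, 0, 1]
  [1, 4, 6, 0]

This is the Floyd-Warshall all-pairs shortest-path computation. For each intermediate vertex k = 0, 1, …, 3, update dist[i][j] ← min(dist[i][j], dist[i][k] + dist[k][j]). The final matrix gives, for each (i, j), the minimum total weight of any directed path from i to j (possibly empty when i = j).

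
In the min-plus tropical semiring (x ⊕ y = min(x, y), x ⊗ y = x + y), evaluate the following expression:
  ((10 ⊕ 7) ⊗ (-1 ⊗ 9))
((10 ⊕ 7) ⊗ (-1 ⊗ 9)) = 15

Expand innermost to outermost. Recall ⊕ takes the minimum of its arguments and ⊗ takes their sum. Working out the expression ((10 ⊕ 7) ⊗ (-1 ⊗ 9)) gives 15.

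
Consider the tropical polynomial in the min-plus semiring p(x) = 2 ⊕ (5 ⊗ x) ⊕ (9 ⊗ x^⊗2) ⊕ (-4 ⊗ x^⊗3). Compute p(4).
p(4) = 2

A tropical monomial a ⊗ x^⊗i evaluates to a + i · x. Evaluating each term at x = 4:
  Term 0 contributes 2 + 0 · 4 = 2
  Term 1 contributes 5 + 1 · 4 = 9
  Term 2 contributes 9 + 2 · 4 = 17
  Term 3 contributes -4 + 3 · 4 = 8
p(4) = ⊕ of these = min[2, 9, 17, 8] = 2.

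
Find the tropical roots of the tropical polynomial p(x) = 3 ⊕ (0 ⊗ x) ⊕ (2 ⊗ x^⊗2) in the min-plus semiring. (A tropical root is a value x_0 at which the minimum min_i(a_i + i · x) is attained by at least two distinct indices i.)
Roots: {-2, 3}

Each tropical root is a break point of the lower envelope of the lines y = a_i + i · x (there are 3 lines, with slopes 0, 1, ..., 2). Only the lines that attain the minimum somewhere contribute to roots; other lines are dominated. Here the surviving (envelope) indices are i = 2, i = 1, i = 0.
Intersections between consecutive envelope lines give the roots: for adjacent envelope indices i < j the intersection is x = (a_i − a_j) / (j − i). Reading off the sorted break points: {-2, 3}.
Verification: at each break x_0, at least two indices attain the minimum of min_i(a_i + i · x_0).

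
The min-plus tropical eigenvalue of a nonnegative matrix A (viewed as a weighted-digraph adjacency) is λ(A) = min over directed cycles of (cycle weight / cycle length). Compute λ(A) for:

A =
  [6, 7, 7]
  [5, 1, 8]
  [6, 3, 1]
λ(A) = 1

Enumerate directed cycles and compute their means (weight / length). Sample:
  cycle 0 → 0: weight = 6, length = 1, mean = 6/1 ≈ 6.000
  cycle 1 → 1: weight = 1, length = 1, mean = 1/1 ≈ 1.000
  cycle 2 → 2: weight = 1, length = 1, mean = 1/1 ≈ 1.000
  cycle 0 → 1 → 0: weight = 12, length = 2, mean = 12/2 ≈ 6.000
  cycle 0 → 2 → 0: weight = 13, length = 2, mean = 13/2 ≈ 6.500
  cycle 1 → 0 → 1: weight = 12, length = 2, mean = 12/2 ≈ 6.000
Minimum mean = 1.000, attained e.g. along the cycle 1 → 1 with weight 1 and length 1. So λ(A) = 1/1 = 1.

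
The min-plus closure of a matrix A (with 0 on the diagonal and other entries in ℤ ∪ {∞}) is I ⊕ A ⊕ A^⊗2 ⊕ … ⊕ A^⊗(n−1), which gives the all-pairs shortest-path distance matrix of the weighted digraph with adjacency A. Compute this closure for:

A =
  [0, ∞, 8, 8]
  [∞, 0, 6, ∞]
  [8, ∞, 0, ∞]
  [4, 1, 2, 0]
Closure =
  [0, 9, 8, 8]
  [14, 0, 6, 22]
  [8, 17, 0, 16]
  [4, 1, 2, 0]

This is the Floyd-Warshall all-pairs shortest-path computation. For each intermediate vertex k = 0, 1, …, 3, update dist[i][j] ← min(dist[i][j], dist[i][k] + dist[k][j]). The final matrix gives, for each (i, j), the minimum total weight of any directed path from i to j (possibly empty when i = j).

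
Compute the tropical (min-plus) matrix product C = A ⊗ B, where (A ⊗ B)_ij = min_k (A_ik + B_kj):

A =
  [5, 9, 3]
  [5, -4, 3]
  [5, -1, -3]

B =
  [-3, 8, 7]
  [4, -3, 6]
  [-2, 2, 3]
A ⊗ B =
  [1, 5, 6]
  [0, -7, 2]
  [-5, -4, 0]

Apply the min-plus product entry-by-entry:
  C[0][0] = min over k of (A[0][0] + B[0][0] = 5 + -3 = 2, A[0][1] + B[1][0] = 9 + 4 = 13, A[0][2] + B[2][0] = 3 + -2 = 1) = 1 (attained at k = 2)
  C[0][1] = min over k of (A[0][0] + B[0][1] = 5 + 8 = 13, A[0][1] + B[1][1] = 9 + -3 = 6, A[0][2] + B[2][1] = 3 + 2 = 5) = 5 (attained at k = 2)
  C[0][2] = min over k of (A[0][0] + B[0][2] = 5 + 7 = 12, A[0][1] + B[1][2] = 9 + 6 = 15, A[0][2] + B[2][2] = 3 + 3 = 6) = 6 (attained at k = 2)
  C[1][0] = min over k of (A[1][0] + B[0][0] = 5 + -3 = 2, A[1][1] + B[1][0] = -4 + 4 = 0, A[1][2] + B[2][0] = 3 + -2 = 1) = 0 (attained at k = 1)
  C[1][1] = min over k of (A[1][0] + B[0][1] = 5 + 8 = 13, A[1][1] + B[1][1] = -4 + -3 = -7, A[1][2] + B[2][1] = 3 + 2 = 5) = -7 (attained at k = 1)
  C[1][2] = min over k of (A[1][0] + B[0][2] = 5 + 7 = 12, A[1][1] + B[1][2] = -4 + 6 = 2, A[1][2] + B[2][2] = 3 + 3 = 6) = 2 (attained at k = 1)
  C[2][0] = min over k of (A[2][0] + B[0][0] = 5 + -3 = 2, A[2][1] + B[1][0] = -1 + 4 = 3, A[2][2] + B[2][0] = -3 + -2 = -5) = -5 (attained at k = 2)
  C[2][1] = min over k of (A[2][0] + B[0][1] = 5 + 8 = 13, A[2][1] + B[1][1] = -1 + -3 = -4, A[2][2] + B[2][1] = -3 + 2 = -1) = -4 (attained at k = 1)
  C[2][2] = min over k of (A[2][0] + B[0][2] = 5 + 7 = 12, A[2][1] + B[1][2] = -1 + 6 = 5, A[2][2] + B[2][2] = -3 + 3 = 0) = 0 (attained at k = 2)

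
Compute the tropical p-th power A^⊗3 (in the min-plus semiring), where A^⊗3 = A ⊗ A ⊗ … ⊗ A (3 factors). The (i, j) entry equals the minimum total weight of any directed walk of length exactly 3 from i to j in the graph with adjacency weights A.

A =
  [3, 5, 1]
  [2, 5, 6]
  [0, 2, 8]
A^⊗3 =
  [4, 6, 2]
  [3, 5, 6]
  [1, 3, 4]

Each entry (A^⊗3)_ij equals the minimum over all length-3 walks i = v_0 → v_1 → … → v_3 = j of Σ_t A[v_t][v_{t+1}]. For example, for (i, j) = (0, 2) we minimise over 9 possible intermediate vertex sequences; the minimum is 2, attained along the walk 0 → 2 → 0 → 2.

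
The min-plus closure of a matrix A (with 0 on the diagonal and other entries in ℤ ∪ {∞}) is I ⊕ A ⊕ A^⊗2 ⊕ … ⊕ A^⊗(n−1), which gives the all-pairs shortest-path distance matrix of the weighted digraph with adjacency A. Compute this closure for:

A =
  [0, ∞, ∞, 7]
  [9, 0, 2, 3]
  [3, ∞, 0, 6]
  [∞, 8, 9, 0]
Closure =
  [0, 15, 16, 7]
  [5, 0, 2, 3]
  [3, 14, 0, 6]
  [12, 8, 9, 0]

This is the Floyd-Warshall all-pairs shortest-path computation. For each intermediate vertex k = 0, 1, …, 3, update dist[i][j] ← min(dist[i][j], dist[i][k] + dist[k][j]). The final matrix gives, for each (i, j), the minimum total weight of any directed path from i to j (possibly empty when i = j).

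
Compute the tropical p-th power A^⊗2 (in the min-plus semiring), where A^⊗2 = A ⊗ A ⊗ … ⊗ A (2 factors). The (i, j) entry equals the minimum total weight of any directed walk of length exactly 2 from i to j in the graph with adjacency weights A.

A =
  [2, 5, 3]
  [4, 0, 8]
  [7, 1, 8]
A^⊗2 =
  [4, 4, 5]
  [4, 0, 7]
  [5, 1, 9]

Each entry (A^⊗2)_ij equals the minimum over all length-2 walks i = v_0 → v_1 → … → v_2 = j of Σ_t A[v_t][v_{t+1}]. For example, for (i, j) = (0, 2) we minimise over 3 possible intermediate vertex sequences; the minimum is 5, attained along the walk 0 → 0 → 2.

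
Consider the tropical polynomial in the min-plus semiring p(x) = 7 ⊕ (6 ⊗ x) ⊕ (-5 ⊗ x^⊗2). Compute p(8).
p(8) = 7

A tropical monomial a ⊗ x^⊗i evaluates to a + i · x. Evaluating each term at x = 8:
  Term 0 contributes 7 + 0 · 8 = 7
  Term 1 contributes 6 + 1 · 8 = 14
  Term 2 contributes -5 + 2 · 8 = 11
p(8) = ⊕ of these = min[7, 14, 11] = 7.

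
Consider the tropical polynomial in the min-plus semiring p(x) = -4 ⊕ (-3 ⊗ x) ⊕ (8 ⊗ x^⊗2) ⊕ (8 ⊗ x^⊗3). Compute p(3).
p(3) = -4

A tropical monomial a ⊗ x^⊗i evaluates to a + i · x. Evaluating each term at x = 3:
  Term 0 contributes -4 + 0 · 3 = -4
  Term 1 contributes -3 + 1 · 3 = 0
  Term 2 contributes 8 + 2 · 3 = 14
  Term 3 contributes 8 + 3 · 3 = 17
p(3) = ⊕ of these = min[-4, 0, 14, 17] = -4.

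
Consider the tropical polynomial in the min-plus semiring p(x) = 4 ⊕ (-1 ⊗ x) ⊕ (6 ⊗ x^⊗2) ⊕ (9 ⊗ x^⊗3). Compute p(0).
p(0) = -1

A tropical monomial a ⊗ x^⊗i evaluates to a + i · x. Evaluating each term at x = 0:
  Term 0 contributes 4 + 0 · 0 = 4
  Term 1 contributes -1 + 1 · 0 = -1
  Term 2 contributes 6 + 2 · 0 = 6
  Term 3 contributes 9 + 3 · 0 = 9
p(0) = ⊕ of these = min[4, -1, 6, 9] = -1.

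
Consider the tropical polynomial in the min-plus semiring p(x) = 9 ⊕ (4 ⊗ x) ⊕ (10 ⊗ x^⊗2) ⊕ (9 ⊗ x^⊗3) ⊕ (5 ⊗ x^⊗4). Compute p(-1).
p(-1) = 1

A tropical monomial a ⊗ x^⊗i evaluates to a + i · x. Evaluating each term at x = -1:
  Term 0 contributes 9 + 0 · -1 = 9
  Term 1 contributes 4 + 1 · -1 = 3
  Term 2 contributes 10 + 2 · -1 = 8
  Term 3 contributes 9 + 3 · -1 = 6
  Term 4 contributes 5 + 4 · -1 = 1
p(-1) = ⊕ of these = min[9, 3, 8, 6, 1] = 1.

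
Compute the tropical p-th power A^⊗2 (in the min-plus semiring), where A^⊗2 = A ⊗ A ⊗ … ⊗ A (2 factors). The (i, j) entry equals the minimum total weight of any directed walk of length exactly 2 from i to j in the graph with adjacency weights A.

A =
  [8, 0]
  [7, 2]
A^⊗2 =
  [7, 2]
  [9, 4]

Each entry (A^⊗2)_ij equals the minimum over all length-2 walks i = v_0 → v_1 → … → v_2 = j of Σ_t A[v_t][v_{t+1}]. For example, for (i, j) = (0, 1) we minimise over 2 possible intermediate vertex sequences; the minimum is 2, attained along the walk 0 → 1 → 1.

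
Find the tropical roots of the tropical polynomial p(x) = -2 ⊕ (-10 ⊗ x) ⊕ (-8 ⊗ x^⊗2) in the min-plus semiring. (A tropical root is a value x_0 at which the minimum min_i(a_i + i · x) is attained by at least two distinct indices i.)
Roots: {-2, 8}

Each tropical root is a break point of the lower envelope of the lines y = a_i + i · x (there are 3 lines, with slopes 0, 1, ..., 2). Only the lines that attain the minimum somewhere contribute to roots; other lines are dominated. Here the surviving (envelope) indices are i = 2, i = 1, i = 0.
Intersections between consecutive envelope lines give the roots: for adjacent envelope indices i < j the intersection is x = (a_i − a_j) / (j − i). Reading off the sorted break points: {-2, 8}.
Verification: at each break x_0, at least two indices attain the minimum of min_i(a_i + i · x_0).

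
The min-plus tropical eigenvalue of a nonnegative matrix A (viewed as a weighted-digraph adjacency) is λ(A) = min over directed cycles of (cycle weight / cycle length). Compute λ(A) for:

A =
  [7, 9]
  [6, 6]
λ(A) = 6

Enumerate directed cycles and compute their means (weight / length). Sample:
  cycle 0 → 0: weight = 7, length = 1, mean = 7/1 ≈ 7.000
  cycle 1 → 1: weight = 6, length = 1, mean = 6/1 ≈ 6.000
  cycle 0 → 1 → 0: weight = 15, length = 2, mean = 15/2 ≈ 7.500
  cycle 1 → 0 → 1: weight = 15, length = 2, mean = 15/2 ≈ 7.500
Minimum mean = 6.000, attained e.g. along the cycle 1 → 1 with weight 6 and length 1. So λ(A) = 6/1 = 6.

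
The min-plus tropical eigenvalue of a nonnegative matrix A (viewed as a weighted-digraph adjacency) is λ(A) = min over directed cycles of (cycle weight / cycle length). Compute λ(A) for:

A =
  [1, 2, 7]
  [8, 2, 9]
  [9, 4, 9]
λ(A) = 1

Enumerate directed cycles and compute their means (weight / length). Sample:
  cycle 0 → 0: weight = 1, length = 1, mean = 1/1 ≈ 1.000
  cycle 1 → 1: weight = 2, length = 1, mean = 2/1 ≈ 2.000
  cycle 2 → 2: weight = 9, length = 1, mean = 9/1 ≈ 9.000
  cycle 0 → 1 → 0: weight = 10, length = 2, mean = 10/2 ≈ 5.000
  cycle 0 → 2 → 0: weight = 16, length = 2, mean = 16/2 ≈ 8.000
  cycle 1 → 0 → 1: weight = 10, length = 2, mean = 10/2 ≈ 5.000
Minimum mean = 1.000, attained e.g. along the cycle 0 → 0 with weight 1 and length 1. So λ(A) = 1/1 = 1.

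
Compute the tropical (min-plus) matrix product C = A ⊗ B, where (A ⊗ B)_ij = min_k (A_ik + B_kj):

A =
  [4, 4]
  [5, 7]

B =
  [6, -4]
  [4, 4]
A ⊗ B =
  [8, 0]
  [11, 1]

Apply the min-plus product entry-by-entry:
  C[0][0] = min over k of (A[0][0] + B[0][0] = 4 + 6 = 10, A[0][1] + B[1][0] = 4 + 4 = 8) = 8 (attained at k = 1)
  C[0][1] = min over k of (A[0][0] + B[0][1] = 4 + -4 = 0, A[0][1] + B[1][1] = 4 + 4 = 8) = 0 (attained at k = 0)
  C[1][0] = min over k of (A[1][0] + B[0][0] = 5 + 6 = 11, A[1][1] + B[1][0] = 7 + 4 = 11) = 11 (attained at k = 0)
  C[1][1] = min over k of (A[1][0] + B[0][1] = 5 + -4 = 1, A[1][1] + B[1][1] = 7 + 4 = 11) = 1 (attained at k = 0)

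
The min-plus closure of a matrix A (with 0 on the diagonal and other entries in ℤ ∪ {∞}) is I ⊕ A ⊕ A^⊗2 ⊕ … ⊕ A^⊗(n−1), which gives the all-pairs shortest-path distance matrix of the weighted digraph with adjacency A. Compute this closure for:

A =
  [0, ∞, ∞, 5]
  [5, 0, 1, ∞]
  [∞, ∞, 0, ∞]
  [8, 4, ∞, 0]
Closure =
  [0, 9, 10, 5]
  [5, 0, 1, 10]
  [∞, ∞, 0, ∞]
  [8, 4, 5, 0]

This is the Floyd-Warshall all-pairs shortest-path computation. For each intermediate vertex k = 0, 1, …, 3, update dist[i][j] ← min(dist[i][j], dist[i][k] + dist[k][j]). The final matrix gives, for each (i, j), the minimum total weight of any directed path from i to j (possibly empty when i = j).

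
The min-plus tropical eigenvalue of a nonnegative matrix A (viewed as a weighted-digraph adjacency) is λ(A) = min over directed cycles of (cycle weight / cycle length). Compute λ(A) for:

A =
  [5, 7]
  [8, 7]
λ(A) = 5

Enumerate directed cycles and compute their means (weight / length). Sample:
  cycle 0 → 0: weight = 5, length = 1, mean = 5/1 ≈ 5.000
  cycle 1 → 1: weight = 7, length = 1, mean = 7/1 ≈ 7.000
  cycle 0 → 1 → 0: weight = 15, length = 2, mean = 15/2 ≈ 7.500
  cycle 1 → 0 → 1: weight = 15, length = 2, mean = 15/2 ≈ 7.500
Minimum mean = 5.000, attained e.g. along the cycle 0 → 0 with weight 5 and length 1. So λ(A) = 5/1 = 5.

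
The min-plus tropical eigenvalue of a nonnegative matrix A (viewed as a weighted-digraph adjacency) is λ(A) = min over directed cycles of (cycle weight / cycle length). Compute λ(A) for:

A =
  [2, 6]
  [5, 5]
λ(A) = 2

Enumerate directed cycles and compute their means (weight / length). Sample:
  cycle 0 → 0: weight = 2, length = 1, mean = 2/1 ≈ 2.000
  cycle 1 → 1: weight = 5, length = 1, mean = 5/1 ≈ 5.000
  cycle 0 → 1 → 0: weight = 11, length = 2, mean = 11/2 ≈ 5.500
  cycle 1 → 0 → 1: weight = 11, length = 2, mean = 11/2 ≈ 5.500
Minimum mean = 2.000, attained e.g. along the cycle 0 → 0 with weight 2 and length 1. So λ(A) = 2/1 = 2.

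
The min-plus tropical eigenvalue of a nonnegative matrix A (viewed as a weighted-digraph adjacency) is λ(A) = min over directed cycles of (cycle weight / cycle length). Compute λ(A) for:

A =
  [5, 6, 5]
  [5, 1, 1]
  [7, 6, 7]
λ(A) = 1

Enumerate directed cycles and compute their means (weight / length). Sample:
  cycle 0 → 0: weight = 5, length = 1, mean = 5/1 ≈ 5.000
  cycle 1 → 1: weight = 1, length = 1, mean = 1/1 ≈ 1.000
  cycle 2 → 2: weight = 7, length = 1, mean = 7/1 ≈ 7.000
  cycle 0 → 1 → 0: weight = 11, length = 2, mean = 11/2 ≈ 5.500
  cycle 0 → 2 → 0: weight = 12, length = 2, mean = 12/2 ≈ 6.000
  cycle 1 → 0 → 1: weight = 11, length = 2, mean = 11/2 ≈ 5.500
Minimum mean = 1.000, attained e.g. along the cycle 1 → 1 with weight 1 and length 1. So λ(A) = 1/1 = 1.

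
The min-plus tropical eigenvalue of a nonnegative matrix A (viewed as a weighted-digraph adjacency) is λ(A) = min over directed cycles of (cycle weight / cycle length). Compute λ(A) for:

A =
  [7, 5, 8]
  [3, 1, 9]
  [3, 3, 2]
λ(A) = 1

Enumerate directed cycles and compute their means (weight / length). Sample:
  cycle 0 → 0: weight = 7, length = 1, mean = 7/1 ≈ 7.000
  cycle 1 → 1: weight = 1, length = 1, mean = 1/1 ≈ 1.000
  cycle 2 → 2: weight = 2, length = 1, mean = 2/1 ≈ 2.000
  cycle 0 → 1 → 0: weight = 8, length = 2, mean = 8/2 ≈ 4.000
  cycle 0 → 2 → 0: weight = 11, length = 2, mean = 11/2 ≈ 5.500
  cycle 1 → 0 → 1: weight = 8, length = 2, mean = 8/2 ≈ 4.000
Minimum mean = 1.000, attained e.g. along the cycle 1 → 1 with weight 1 and length 1. So λ(A) = 1/1 = 1.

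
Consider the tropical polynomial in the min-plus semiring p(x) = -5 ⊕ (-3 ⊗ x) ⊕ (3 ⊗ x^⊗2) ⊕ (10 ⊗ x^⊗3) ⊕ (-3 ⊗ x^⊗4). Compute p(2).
p(2) = -5

A tropical monomial a ⊗ x^⊗i evaluates to a + i · x. Evaluating each term at x = 2:
  Term 0 contributes -5 + 0 · 2 = -5
  Term 1 contributes -3 + 1 · 2 = -1
  Term 2 contributes 3 + 2 · 2 = 7
  Term 3 contributes 10 + 3 · 2 = 16
  Term 4 contributes -3 + 4 · 2 = 5
p(2) = ⊕ of these = min[-5, -1, 7, 16, 5] = -5.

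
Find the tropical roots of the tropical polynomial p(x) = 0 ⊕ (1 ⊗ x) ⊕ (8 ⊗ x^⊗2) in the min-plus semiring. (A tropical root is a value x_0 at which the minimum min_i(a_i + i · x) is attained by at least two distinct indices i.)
Roots: {-7, -1}

Each tropical root is a break point of the lower envelope of the lines y = a_i + i · x (there are 3 lines, with slopes 0, 1, ..., 2). Only the lines that attain the minimum somewhere contribute to roots; other lines are dominated. Here the surviving (envelope) indices are i = 2, i = 1, i = 0.
Intersections between consecutive envelope lines give the roots: for adjacent envelope indices i < j the intersection is x = (a_i − a_j) / (j − i). Reading off the sorted break points: {-7, -1}.
Verification: at each break x_0, at least two indices attain the minimum of min_i(a_i + i · x_0).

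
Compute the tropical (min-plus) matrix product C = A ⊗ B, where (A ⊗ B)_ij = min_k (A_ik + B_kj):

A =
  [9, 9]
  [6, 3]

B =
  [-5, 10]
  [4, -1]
A ⊗ B =
  [4, 8]
  [1, 2]

Apply the min-plus product entry-by-entry:
  C[0][0] = min over k of (A[0][0] + B[0][0] = 9 + -5 = 4, A[0][1] + B[1][0] = 9 + 4 = 13) = 4 (attained at k = 0)
  C[0][1] = min over k of (A[0][0] + B[0][1] = 9 + 10 = 19, A[0][1] + B[1][1] = 9 + -1 = 8) = 8 (attained at k = 1)
  C[1][0] = min over k of (A[1][0] + B[0][0] = 6 + -5 = 1, A[1][1] + B[1][0] = 3 + 4 = 7) = 1 (attained at k = 0)
  C[1][1] = min over k of (A[1][0] + B[0][1] = 6 + 10 = 16, A[1][1] + B[1][1] = 3 + -1 = 2) = 2 (attained at k = 1)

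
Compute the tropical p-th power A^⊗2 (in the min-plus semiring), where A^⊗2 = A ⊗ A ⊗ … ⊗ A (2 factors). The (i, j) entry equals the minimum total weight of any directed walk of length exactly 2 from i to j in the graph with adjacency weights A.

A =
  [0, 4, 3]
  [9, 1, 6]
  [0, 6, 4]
A^⊗2 =
  [0, 4, 3]
  [6, 2, 7]
  [0, 4, 3]

Each entry (A^⊗2)_ij equals the minimum over all length-2 walks i = v_0 → v_1 → … → v_2 = j of Σ_t A[v_t][v_{t+1}]. For example, for (i, j) = (0, 2) we minimise over 3 possible intermediate vertex sequences; the minimum is 3, attained along the walk 0 → 0 → 2.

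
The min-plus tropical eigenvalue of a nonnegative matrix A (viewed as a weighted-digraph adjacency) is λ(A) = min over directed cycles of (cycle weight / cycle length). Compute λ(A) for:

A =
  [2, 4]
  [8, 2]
λ(A) = 2

Enumerate directed cycles and compute their means (weight / length). Sample:
  cycle 0 → 0: weight = 2, length = 1, mean = 2/1 ≈ 2.000
  cycle 1 → 1: weight = 2, length = 1, mean = 2/1 ≈ 2.000
  cycle 0 → 1 → 0: weight = 12, length = 2, mean = 12/2 ≈ 6.000
  cycle 1 → 0 → 1: weight = 12, length = 2, mean = 12/2 ≈ 6.000
Minimum mean = 2.000, attained e.g. along the cycle 0 → 0 with weight 2 and length 1. So λ(A) = 2/1 = 2.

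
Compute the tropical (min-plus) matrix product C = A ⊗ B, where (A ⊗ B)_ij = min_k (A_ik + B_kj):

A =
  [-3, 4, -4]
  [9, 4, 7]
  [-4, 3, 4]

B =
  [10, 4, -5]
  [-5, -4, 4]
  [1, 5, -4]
A ⊗ B =
  [-3, 0, -8]
  [-1, 0, 3]
  [-2, -1, -9]

Apply the min-plus product entry-by-entry:
  C[0][0] = min over k of (A[0][0] + B[0][0] = -3 + 10 = 7, A[0][1] + B[1][0] = 4 + -5 = -1, A[0][2] + B[2][0] = -4 + 1 = -3) = -3 (attained at k = 2)
  C[0][1] = min over k of (A[0][0] + B[0][1] = -3 + 4 = 1, A[0][1] + B[1][1] = 4 + -4 = 0, A[0][2] + B[2][1] = -4 + 5 = 1) = 0 (attained at k = 1)
  C[0][2] = min over k of (A[0][0] + B[0][2] = -3 + -5 = -8, A[0][1] + B[1][2] = 4 + 4 = 8, A[0][2] + B[2][2] = -4 + -4 = -8) = -8 (attained at k = 0)
  C[1][0] = min over k of (A[1][0] + B[0][0] = 9 + 10 = 19, A[1][1] + B[1][0] = 4 + -5 = -1, A[1][2] + B[2][0] = 7 + 1 = 8) = -1 (attained at k = 1)
  C[1][1] = min over k of (A[1][0] + B[0][1] = 9 + 4 = 13, A[1][1] + B[1][1] = 4 + -4 = 0, A[1][2] + B[2][1] = 7 + 5 = 12) = 0 (attained at k = 1)
  C[1][2] = min over k of (A[1][0] + B[0][2] = 9 + -5 = 4, A[1][1] + B[1][2] = 4 + 4 = 8, A[1][2] + B[2][2] = 7 + -4 = 3) = 3 (attained at k = 2)
  C[2][0] = min over k of (A[2][0] + B[0][0] = -4 + 10 = 6, A[2][1] + B[1][0] = 3 + -5 = -2, A[2][2] + B[2][0] = 4 + 1 = 5) = -2 (attained at k = 1)
  C[2][1] = min over k of (A[2][0] + B[0][1] = -4 + 4 = 0, A[2][1] + B[1][1] = 3 + -4 = -1, A[2][2] + B[2][1] = 4 + 5 = 9) = -1 (attained at k = 1)
  C[2][2] = min over k of (A[2][0] + B[0][2] = -4 + -5 = -9, A[2][1] + B[1][2] = 3 + 4 = 7, A[2][2] + B[2][2] = 4 + -4 = 0) = -9 (attained at k = 0)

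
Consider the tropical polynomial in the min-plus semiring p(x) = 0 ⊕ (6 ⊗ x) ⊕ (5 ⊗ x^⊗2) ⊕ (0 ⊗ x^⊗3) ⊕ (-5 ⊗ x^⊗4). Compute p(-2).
p(-2) = -13

A tropical monomial a ⊗ x^⊗i evaluates to a + i · x. Evaluating each term at x = -2:
  Term 0 contributes 0 + 0 · -2 = 0
  Term 1 contributes 6 + 1 · -2 = 4
  Term 2 contributes 5 + 2 · -2 = 1
  Term 3 contributes 0 + 3 · -2 = -6
  Term 4 contributes -5 + 4 · -2 = -13
p(-2) = ⊕ of these = min[0, 4, 1, -6, -13] = -13.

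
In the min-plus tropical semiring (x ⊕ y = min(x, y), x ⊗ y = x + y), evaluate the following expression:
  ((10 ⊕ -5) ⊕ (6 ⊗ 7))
((10 ⊕ -5) ⊕ (6 ⊗ 7)) = -5

Expand innermost to outermost. Recall ⊕ takes the minimum of its arguments and ⊗ takes their sum. Working out the expression ((10 ⊕ -5) ⊕ (6 ⊗ 7)) gives -5.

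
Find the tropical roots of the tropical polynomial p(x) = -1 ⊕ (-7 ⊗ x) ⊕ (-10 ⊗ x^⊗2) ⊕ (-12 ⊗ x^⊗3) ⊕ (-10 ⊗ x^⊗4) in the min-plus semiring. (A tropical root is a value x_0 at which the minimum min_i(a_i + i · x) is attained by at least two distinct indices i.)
Roots: {-2, 2, 3, 6}

Each tropical root is a break point of the lower envelope of the lines y = a_i + i · x (there are 5 lines, with slopes 0, 1, ..., 4). Only the lines that attain the minimum somewhere contribute to roots; other lines are dominated. Here the surviving (envelope) indices are i = 4, i = 3, i = 2, i = 1, i = 0.
Intersections between consecutive envelope lines give the roots: for adjacent envelope indices i < j the intersection is x = (a_i − a_j) / (j − i). Reading off the sorted break points: {-2, 2, 3, 6}.
Verification: at each break x_0, at least two indices attain the minimum of min_i(a_i + i · x_0).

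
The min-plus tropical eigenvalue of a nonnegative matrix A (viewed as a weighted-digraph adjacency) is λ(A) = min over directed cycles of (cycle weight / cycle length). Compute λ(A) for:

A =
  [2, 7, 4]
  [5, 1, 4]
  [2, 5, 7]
λ(A) = 1

Enumerate directed cycles and compute their means (weight / length). Sample:
  cycle 0 → 0: weight = 2, length = 1, mean = 2/1 ≈ 2.000
  cycle 1 → 1: weight = 1, length = 1, mean = 1/1 ≈ 1.000
  cycle 2 → 2: weight = 7, length = 1, mean = 7/1 ≈ 7.000
  cycle 0 → 1 → 0: weight = 12, length = 2, mean = 12/2 ≈ 6.000
  cycle 0 → 2 → 0: weight = 6, length = 2, mean = 6/2 ≈ 3.000
  cycle 1 → 0 → 1: weight = 12, length = 2, mean = 12/2 ≈ 6.000
Minimum mean = 1.000, attained e.g. along the cycle 1 → 1 with weight 1 and length 1. So λ(A) = 1/1 = 1.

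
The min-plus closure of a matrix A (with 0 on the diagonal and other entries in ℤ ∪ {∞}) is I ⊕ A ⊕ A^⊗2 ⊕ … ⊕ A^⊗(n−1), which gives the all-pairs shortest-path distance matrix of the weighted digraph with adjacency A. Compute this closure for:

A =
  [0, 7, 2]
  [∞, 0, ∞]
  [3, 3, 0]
Closure =
  [0, 5, 2]
  [∞, 0, ∞]
  [3, 3, 0]

This is the Floyd-Warshall all-pairs shortest-path computation. For each intermediate vertex k = 0, 1, …, 2, update dist[i][j] ← min(dist[i][j], dist[i][k] + dist[k][j]). The final matrix gives, for each (i, j), the minimum total weight of any directed path from i to j (possibly empty when i = j).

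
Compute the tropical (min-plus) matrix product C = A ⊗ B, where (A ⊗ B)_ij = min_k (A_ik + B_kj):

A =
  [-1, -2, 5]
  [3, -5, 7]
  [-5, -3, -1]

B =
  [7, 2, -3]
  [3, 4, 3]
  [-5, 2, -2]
A ⊗ B =
  [0, 1, -4]
  [-2, -1, -2]
  [-6, -3, -8]

Apply the min-plus product entry-by-entry:
  C[0][0] = min over k of (A[0][0] + B[0][0] = -1 + 7 = 6, A[0][1] + B[1][0] = -2 + 3 = 1, A[0][2] + B[2][0] = 5 + -5 = 0) = 0 (attained at k = 2)
  C[0][1] = min over k of (A[0][0] + B[0][1] = -1 + 2 = 1, A[0][1] + B[1][1] = -2 + 4 = 2, A[0][2] + B[2][1] = 5 + 2 = 7) = 1 (attained at k = 0)
  C[0][2] = min over k of (A[0][0] + B[0][2] = -1 + -3 = -4, A[0][1] + B[1][2] = -2 + 3 = 1, A[0][2] + B[2][2] = 5 + -2 = 3) = -4 (attained at k = 0)
  C[1][0] = min over k of (A[1][0] + B[0][0] = 3 + 7 = 10, A[1][1] + B[1][0] = -5 + 3 = -2, A[1][2] + B[2][0] = 7 + -5 = 2) = -2 (attained at k = 1)
  C[1][1] = min over k of (A[1][0] + B[0][1] = 3 + 2 = 5, A[1][1] + B[1][1] = -5 + 4 = -1, A[1][2] + B[2][1] = 7 + 2 = 9) = -1 (attained at k = 1)
  C[1][2] = min over k of (A[1][0] + B[0][2] = 3 + -3 = 0, A[1][1] + B[1][2] = -5 + 3 = -2, A[1][2] + B[2][2] = 7 + -2 = 5) = -2 (attained at k = 1)
  C[2][0] = min over k of (A[2][0] + B[0][0] = -5 + 7 = 2, A[2][1] + B[1][0] = -3 + 3 = 0, A[2][2] + B[2][0] = -1 + -5 = -6) = -6 (attained at k = 2)
  C[2][1] = min over k of (A[2][0] + B[0][1] = -5 + 2 = -3, A[2][1] + B[1][1] = -3 + 4 = 1, A[2][2] + B[2][1] = -1 + 2 = 1) = -3 (attained at k = 0)
  C[2][2] = min over k of (A[2][0] + B[0][2] = -5 + -3 = -8, A[2][1] + B[1][2] = -3 + 3 = 0, A[2][2] + B[2][2] = -1 + -2 = -3) = -8 (attained at k = 0)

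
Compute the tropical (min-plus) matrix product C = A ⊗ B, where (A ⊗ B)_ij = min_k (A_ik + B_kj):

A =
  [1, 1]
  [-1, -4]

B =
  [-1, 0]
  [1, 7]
A ⊗ B =
  [0, 1]
  [-3, -1]

Apply the min-plus product entry-by-entry:
  C[0][0] = min over k of (A[0][0] + B[0][0] = 1 + -1 = 0, A[0][1] + B[1][0] = 1 + 1 = 2) = 0 (attained at k = 0)
  C[0][1] = min over k of (A[0][0] + B[0][1] = 1 + 0 = 1, A[0][1] + B[1][1] = 1 + 7 = 8) = 1 (attained at k = 0)
  C[1][0] = min over k of (A[1][0] + B[0][0] = -1 + -1 = -2, A[1][1] + B[1][0] = -4 + 1 = -3) = -3 (attained at k = 1)
  C[1][1] = min over k of (A[1][0] + B[0][1] = -1 + 0 = -1, A[1][1] + B[1][1] = -4 + 7 = 3) = -1 (attained at k = 0)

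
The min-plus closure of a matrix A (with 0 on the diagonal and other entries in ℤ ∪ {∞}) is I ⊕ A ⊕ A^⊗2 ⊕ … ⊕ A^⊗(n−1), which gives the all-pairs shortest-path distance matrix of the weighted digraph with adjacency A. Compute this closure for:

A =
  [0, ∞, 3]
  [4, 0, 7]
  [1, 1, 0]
Closure =
  [0, 4, 3]
  [4, 0, 7]
  [1, 1, 0]

This is the Floyd-Warshall all-pairs shortest-path computation. For each intermediate vertex k = 0, 1, …, 2, update dist[i][j] ← min(dist[i][j], dist[i][k] + dist[k][j]). The final matrix gives, for each (i, j), the minimum total weight of any directed path from i to j (possibly empty when i = j).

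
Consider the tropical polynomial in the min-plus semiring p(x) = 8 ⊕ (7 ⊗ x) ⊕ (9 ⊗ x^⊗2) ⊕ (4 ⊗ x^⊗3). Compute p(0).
p(0) = 4

A tropical monomial a ⊗ x^⊗i evaluates to a + i · x. Evaluating each term at x = 0:
  Term 0 contributes 8 + 0 · 0 = 8
  Term 1 contributes 7 + 1 · 0 = 7
  Term 2 contributes 9 + 2 · 0 = 9
  Term 3 contributes 4 + 3 · 0 = 4
p(0) = ⊕ of these = min[8, 7, 9, 4] = 4.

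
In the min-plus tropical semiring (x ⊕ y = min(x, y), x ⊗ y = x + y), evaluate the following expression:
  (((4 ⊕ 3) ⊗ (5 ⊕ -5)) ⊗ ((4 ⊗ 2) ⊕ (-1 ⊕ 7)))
(((4 ⊕ 3) ⊗ (5 ⊕ -5)) ⊗ ((4 ⊗ 2) ⊕ (-1 ⊕ 7))) = -3

Expand innermost to outermost. Recall ⊕ takes the minimum of its arguments and ⊗ takes their sum. Working out the expression (((4 ⊕ 3) ⊗ (5 ⊕ -5)) ⊗ ((4 ⊗ 2) ⊕ (-1 ⊕ 7))) gives -3.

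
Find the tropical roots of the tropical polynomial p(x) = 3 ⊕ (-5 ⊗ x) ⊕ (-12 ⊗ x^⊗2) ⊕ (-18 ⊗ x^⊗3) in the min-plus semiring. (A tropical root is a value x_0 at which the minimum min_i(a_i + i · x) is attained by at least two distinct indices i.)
Roots: {6, 7, 8}

Each tropical root is a break point of the lower envelope of the lines y = a_i + i · x (there are 4 lines, with slopes 0, 1, ..., 3). Only the lines that attain the minimum somewhere contribute to roots; other lines are dominated. Here the surviving (envelope) indices are i = 3, i = 2, i = 1, i = 0.
Intersections between consecutive envelope lines give the roots: for adjacent envelope indices i < j the intersection is x = (a_i − a_j) / (j − i). Reading off the sorted break points: {6, 7, 8}.
Verification: at each break x_0, at least two indices attain the minimum of min_i(a_i + i · x_0).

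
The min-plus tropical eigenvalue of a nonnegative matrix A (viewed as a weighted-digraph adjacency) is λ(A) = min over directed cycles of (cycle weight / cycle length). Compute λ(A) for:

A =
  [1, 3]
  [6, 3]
λ(A) = 1

Enumerate directed cycles and compute their means (weight / length). Sample:
  cycle 0 → 0: weight = 1, length = 1, mean = 1/1 ≈ 1.000
  cycle 1 → 1: weight = 3, length = 1, mean = 3/1 ≈ 3.000
  cycle 0 → 1 → 0: weight = 9, length = 2, mean = 9/2 ≈ 4.500
  cycle 1 → 0 → 1: weight = 9, length = 2, mean = 9/2 ≈ 4.500
Minimum mean = 1.000, attained e.g. along the cycle 0 → 0 with weight 1 and length 1. So λ(A) = 1/1 = 1.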